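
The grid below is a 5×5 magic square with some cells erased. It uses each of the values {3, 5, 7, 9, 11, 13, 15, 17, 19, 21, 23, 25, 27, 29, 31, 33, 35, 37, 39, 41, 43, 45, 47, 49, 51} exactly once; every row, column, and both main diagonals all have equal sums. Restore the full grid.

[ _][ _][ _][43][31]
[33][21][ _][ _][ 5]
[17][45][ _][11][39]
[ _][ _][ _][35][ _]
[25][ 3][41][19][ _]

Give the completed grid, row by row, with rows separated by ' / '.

9 37 15 43 31 / 33 21 49 27 5 / 17 45 23 11 39 / 51 29 7 35 13 / 25 3 41 19 47

The 25 entries sum to 675, so each line sums to 675/5 = 135.
Row 3 needs 135; the known cells sum to 112, so (3,3) = 23.
Row 5: 25 + 3 + 41 + 19 + ? = 135, so (5,5) = 47.
The remaining cell in column 4 is (2,4) = 135 − 108 = 27.
Column 5 needs 135; the known cells sum to 122, so (4,5) = 13.
Main diagonal needs 135; the known cells sum to 126, so (1,1) = 9.
Anti-diagonal needs 135; the known cells sum to 106, so (4,2) = 29.
Using row 2: 33 + 21 + 27 + 5 + ? → (2,3) = 135 − 86 = 49.
The remaining cell in column 1 is (4,1) = 135 − 84 = 51.
From column 2, 135 − (21 + 45 + 29 + 3) gives (1,2) = 37.
Row 1 needs 135; the known cells sum to 120, so (1,3) = 15.
Row 4 needs 135; the known cells sum to 128, so (4,3) = 7.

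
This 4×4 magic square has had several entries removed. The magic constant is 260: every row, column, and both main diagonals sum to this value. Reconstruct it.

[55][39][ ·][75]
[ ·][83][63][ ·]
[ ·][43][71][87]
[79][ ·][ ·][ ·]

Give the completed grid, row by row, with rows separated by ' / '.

The remaining cell in row 1 is (1,3) = 260 − 169 = 91.
From row 3, 260 − (43 + 71 + 87) gives (3,1) = 59.
From column 1, 260 − (55 + 59 + 79) gives (2,1) = 67.
The remaining cell in column 2 is (4,2) = 260 − 165 = 95.
From column 3, 260 − (91 + 63 + 71) gives (4,3) = 35.
Main diagonal needs 260; the known cells sum to 209, so (4,4) = 51.
Row 2: 67 + 83 + 63 + ? = 260, so (2,4) = 47.

55 39 91 75 / 67 83 63 47 / 59 43 71 87 / 79 95 35 51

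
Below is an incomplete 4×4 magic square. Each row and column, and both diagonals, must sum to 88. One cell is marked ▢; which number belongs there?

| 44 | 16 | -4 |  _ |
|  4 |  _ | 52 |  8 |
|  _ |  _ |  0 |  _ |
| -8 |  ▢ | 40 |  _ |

Using row 1: 44 + 16 + (-4) + ? → (1,4) = 88 − 56 = 32.
Using row 2: 4 + 52 + 8 + ? → (2,2) = 88 − 64 = 24.
Column 1 must total 88; the given cells sum to 40, so (3,1) = 48.
From main diagonal, 88 − (44 + 24 + 0) gives (4,4) = 20.
The remaining cell in anti-diagonal is (3,2) = 88 − 76 = 12.
Using row 3: 48 + 12 + 0 + ? → (3,4) = 88 − 60 = 28.
From row 4, 88 − (-8 + 40 + 20) gives (4,2) = 36.

36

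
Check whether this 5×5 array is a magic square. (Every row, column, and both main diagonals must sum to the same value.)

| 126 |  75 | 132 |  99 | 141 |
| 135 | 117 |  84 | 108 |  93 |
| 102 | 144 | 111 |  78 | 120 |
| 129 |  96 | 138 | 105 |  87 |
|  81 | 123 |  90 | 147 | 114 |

No — row 2 sums to 537 but row 3 sums to 555.

Row 1: 126 + 75 + 132 + 99 + 141 = 573.
Row 2: 135 + 117 + 84 + 108 + 93 = 537.
Row 3: 102 + 144 + 111 + 78 + 120 = 555.
Row 4: 129 + 96 + 138 + 105 + 87 = 555.
Row 5: 81 + 123 + 90 + 147 + 114 = 555.
Column 1: 126 + 135 + 102 + 129 + 81 = 573.
Column 2: 75 + 117 + 144 + 96 + 123 = 555.
Column 3: 132 + 84 + 111 + 138 + 90 = 555.
Column 4: 99 + 108 + 78 + 105 + 147 = 537.
Column 5: 141 + 93 + 120 + 87 + 114 = 555.
Main diagonal: 126 + 117 + 111 + 105 + 114 = 573.
Anti-diagonal: 141 + 108 + 111 + 96 + 81 = 537.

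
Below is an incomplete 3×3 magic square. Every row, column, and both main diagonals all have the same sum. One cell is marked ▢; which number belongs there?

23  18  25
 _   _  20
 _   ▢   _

26

Row 1 is complete and sums to 66; that is the magic constant.
Column 3: 25 + 20 + ? = 66, so (3,3) = 21.
From main diagonal, 66 − (23 + 21) gives (2,2) = 22.
The remaining cell in anti-diagonal is (3,1) = 66 − 47 = 19.
Row 2 needs 66; the known cells sum to 42, so (2,1) = 24.
The remaining cell in row 3 is (3,2) = 66 − 40 = 26.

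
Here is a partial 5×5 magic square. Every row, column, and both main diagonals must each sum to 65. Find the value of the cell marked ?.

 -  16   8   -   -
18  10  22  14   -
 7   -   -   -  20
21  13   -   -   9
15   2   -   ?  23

Row 2: 18 + 10 + 22 + 14 + ? = 65, so (2,5) = 1.
Column 1 must total 65; the given cells sum to 61, so (1,1) = 4.
Column 2 needs 65; the known cells sum to 41, so (3,2) = 24.
Using column 5: 1 + 20 + 9 + 23 + ? → (1,5) = 65 − 53 = 12.
Anti-diagonal must total 65; the given cells sum to 54, so (3,3) = 11.
Row 1 must total 65; the given cells sum to 40, so (1,4) = 25.
Using row 3: 7 + 24 + 11 + 20 + ? → (3,4) = 65 − 62 = 3.
Using main diagonal: 4 + 10 + 11 + 23 + ? → (4,4) = 65 − 48 = 17.
Row 4 must total 65; the given cells sum to 60, so (4,3) = 5.
Column 3: 8 + 22 + 11 + 5 + ? = 65, so (5,3) = 19.
Column 4 must total 65; the given cells sum to 59, so (5,4) = 6.

6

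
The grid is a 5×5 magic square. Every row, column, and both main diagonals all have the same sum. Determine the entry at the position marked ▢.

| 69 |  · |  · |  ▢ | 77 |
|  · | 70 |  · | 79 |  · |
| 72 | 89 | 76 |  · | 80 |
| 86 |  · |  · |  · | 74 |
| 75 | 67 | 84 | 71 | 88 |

85

Row 5 is complete and sums to 385; that is the magic constant.
Row 3 needs 385; the known cells sum to 317, so (3,4) = 68.
Using column 1: 69 + 72 + 86 + 75 + ? → (2,1) = 385 − 302 = 83.
Column 5 must total 385; the given cells sum to 319, so (2,5) = 66.
Main diagonal needs 385; the known cells sum to 303, so (4,4) = 82.
Anti-diagonal: 77 + 79 + 76 + 75 + ? = 385, so (4,2) = 78.
Using row 2: 83 + 70 + 79 + 66 + ? → (2,3) = 385 − 298 = 87.
Row 4 must total 385; the given cells sum to 320, so (4,3) = 65.
Column 2 must total 385; the given cells sum to 304, so (1,2) = 81.
Column 3: 87 + 76 + 65 + 84 + ? = 385, so (1,3) = 73.
Column 4 must total 385; the given cells sum to 300, so (1,4) = 85.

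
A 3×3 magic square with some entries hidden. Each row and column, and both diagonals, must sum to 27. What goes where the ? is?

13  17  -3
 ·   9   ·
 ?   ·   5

Column 2 needs 27; the known cells sum to 26, so (3,2) = 1.
Column 3 needs 27; the known cells sum to 2, so (2,3) = 25.
The remaining cell in anti-diagonal is (3,1) = 27 − 6 = 21.

21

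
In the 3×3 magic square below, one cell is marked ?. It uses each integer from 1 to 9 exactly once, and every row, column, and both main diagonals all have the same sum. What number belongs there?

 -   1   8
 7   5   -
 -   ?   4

9

The entries are 1 through 9, which sum to 45, so each line sums to 45/3 = 15.
Row 1: 1 + 8 + ? = 15, so (1,1) = 6.
Row 2 must total 15; the given cells sum to 12, so (2,3) = 3.
The remaining cell in column 1 is (3,1) = 15 − 13 = 2.
The remaining cell in column 2 is (3,2) = 15 − 6 = 9.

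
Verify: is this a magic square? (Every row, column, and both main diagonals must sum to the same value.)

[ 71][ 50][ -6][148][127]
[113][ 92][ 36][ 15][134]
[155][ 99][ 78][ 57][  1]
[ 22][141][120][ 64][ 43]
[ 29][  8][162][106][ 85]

Row 1: 71 + 50 + (-6) + 148 + 127 = 390.
Row 2: 113 + 92 + 36 + 15 + 134 = 390.
Row 3: 155 + 99 + 78 + 57 + 1 = 390.
Row 4: 22 + 141 + 120 + 64 + 43 = 390.
Row 5: 29 + 8 + 162 + 106 + 85 = 390.
Column 1: 71 + 113 + 155 + 22 + 29 = 390.
Column 2: 50 + 92 + 99 + 141 + 8 = 390.
Column 3: -6 + 36 + 78 + 120 + 162 = 390.
Column 4: 148 + 15 + 57 + 64 + 106 = 390.
Column 5: 127 + 134 + 1 + 43 + 85 = 390.
Main diagonal: 71 + 92 + 78 + 64 + 85 = 390.
Anti-diagonal: 127 + 15 + 78 + 141 + 29 = 390.
All lines sum to 390.

Yes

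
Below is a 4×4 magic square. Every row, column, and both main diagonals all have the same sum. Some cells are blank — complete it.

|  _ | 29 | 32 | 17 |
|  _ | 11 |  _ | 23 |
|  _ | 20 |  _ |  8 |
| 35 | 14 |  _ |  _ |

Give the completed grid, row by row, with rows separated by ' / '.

-4 29 32 17 / 38 11 2 23 / 5 20 41 8 / 35 14 -1 26

Column 2 is already complete: 29 + 11 + 20 + 14 = 74, so that is the magic constant.
From row 1, 74 − (29 + 32 + 17) gives (1,1) = -4.
Column 4: 17 + 23 + 8 + ? = 74, so (4,4) = 26.
Main diagonal needs 74; the known cells sum to 33, so (3,3) = 41.
Using anti-diagonal: 17 + 20 + 35 + ? → (2,3) = 74 − 72 = 2.
Row 2: 11 + 2 + 23 + ? = 74, so (2,1) = 38.
Row 3: 20 + 41 + 8 + ? = 74, so (3,1) = 5.
The remaining cell in row 4 is (4,3) = 74 − 75 = -1.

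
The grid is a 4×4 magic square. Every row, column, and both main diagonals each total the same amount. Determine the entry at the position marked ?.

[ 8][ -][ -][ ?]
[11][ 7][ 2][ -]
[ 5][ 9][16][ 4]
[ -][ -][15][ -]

13

Row 3 is complete and sums to 34; that is the magic constant.
Row 2 needs 34; the known cells sum to 20, so (2,4) = 14.
The remaining cell in column 1 is (4,1) = 34 − 24 = 10.
Column 3: 2 + 16 + 15 + ? = 34, so (1,3) = 1.
Main diagonal: 8 + 7 + 16 + ? = 34, so (4,4) = 3.
From anti-diagonal, 34 − (2 + 9 + 10) gives (1,4) = 13.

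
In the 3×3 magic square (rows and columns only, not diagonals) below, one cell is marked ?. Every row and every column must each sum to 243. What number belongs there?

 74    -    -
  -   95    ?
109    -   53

Row 3: 109 + 53 + ? = 243, so (3,2) = 81.
From column 1, 243 − (74 + 109) gives (2,1) = 60.
Column 2 needs 243; the known cells sum to 176, so (1,2) = 67.
From row 1, 243 − (74 + 67) gives (1,3) = 102.
Using row 2: 60 + 95 + ? → (2,3) = 243 − 155 = 88.

88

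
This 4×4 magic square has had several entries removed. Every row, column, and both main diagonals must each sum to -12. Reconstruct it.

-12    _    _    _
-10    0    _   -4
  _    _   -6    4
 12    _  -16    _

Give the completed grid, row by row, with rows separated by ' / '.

From row 2, -12 − (-10 + 0 + (-4)) gives (2,3) = 2.
Column 1: -12 + (-10) + 12 + ? = -12, so (3,1) = -2.
The remaining cell in column 3 is (1,3) = -12 − (-20) = 8.
Main diagonal must total -12; the given cells sum to -18, so (4,4) = 6.
Using row 3: -2 + (-6) + 4 + ? → (3,2) = -12 − (-4) = -8.
Row 4 needs -12; the known cells sum to 2, so (4,2) = -14.
Column 2 must total -12; the given cells sum to -22, so (1,2) = 10.
Column 4 must total -12; the given cells sum to 6, so (1,4) = -18.

-12 10 8 -18 / -10 0 2 -4 / -2 -8 -6 4 / 12 -14 -16 6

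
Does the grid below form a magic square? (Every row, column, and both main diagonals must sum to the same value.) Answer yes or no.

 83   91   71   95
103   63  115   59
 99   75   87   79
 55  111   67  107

Row 1: 83 + 91 + 71 + 95 = 340.
Row 2: 103 + 63 + 115 + 59 = 340.
Row 3: 99 + 75 + 87 + 79 = 340.
Row 4: 55 + 111 + 67 + 107 = 340.
Column 1: 83 + 103 + 99 + 55 = 340.
Column 2: 91 + 63 + 75 + 111 = 340.
Column 3: 71 + 115 + 87 + 67 = 340.
Column 4: 95 + 59 + 79 + 107 = 340.
Main diagonal: 83 + 63 + 87 + 107 = 340.
Anti-diagonal: 95 + 115 + 75 + 55 = 340.
All lines sum to 340.

Yes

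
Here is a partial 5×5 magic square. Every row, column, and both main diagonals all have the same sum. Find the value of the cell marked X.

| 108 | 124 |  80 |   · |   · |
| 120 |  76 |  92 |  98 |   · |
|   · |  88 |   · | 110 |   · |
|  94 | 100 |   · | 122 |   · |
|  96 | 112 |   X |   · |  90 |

Column 2 is complete and sums to 500; that is the magic constant.
Row 2 must total 500; the given cells sum to 386, so (2,5) = 114.
From column 1, 500 − (108 + 120 + 94 + 96) gives (3,1) = 82.
Using main diagonal: 108 + 76 + 122 + 90 + ? → (3,3) = 500 − 396 = 104.
The remaining cell in anti-diagonal is (1,5) = 500 − 398 = 102.
Row 1: 108 + 124 + 80 + 102 + ? = 500, so (1,4) = 86.
From row 3, 500 − (82 + 88 + 104 + 110) gives (3,5) = 116.
Column 4 needs 500; the known cells sum to 416, so (5,4) = 84.
From column 5, 500 − (102 + 114 + 116 + 90) gives (4,5) = 78.
Row 4 must total 500; the given cells sum to 394, so (4,3) = 106.
The remaining cell in row 5 is (5,3) = 500 − 382 = 118.

118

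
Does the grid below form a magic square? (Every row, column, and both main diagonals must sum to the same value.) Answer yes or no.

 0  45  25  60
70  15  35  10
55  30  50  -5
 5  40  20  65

Row 1: 0 + 45 + 25 + 60 = 130.
Row 2: 70 + 15 + 35 + 10 = 130.
Row 3: 55 + 30 + 50 + (-5) = 130.
Row 4: 5 + 40 + 20 + 65 = 130.
Column 1: 0 + 70 + 55 + 5 = 130.
Column 2: 45 + 15 + 30 + 40 = 130.
Column 3: 25 + 35 + 50 + 20 = 130.
Column 4: 60 + 10 + (-5) + 65 = 130.
Main diagonal: 0 + 15 + 50 + 65 = 130.
Anti-diagonal: 60 + 35 + 30 + 5 = 130.
All lines sum to 130.

Yes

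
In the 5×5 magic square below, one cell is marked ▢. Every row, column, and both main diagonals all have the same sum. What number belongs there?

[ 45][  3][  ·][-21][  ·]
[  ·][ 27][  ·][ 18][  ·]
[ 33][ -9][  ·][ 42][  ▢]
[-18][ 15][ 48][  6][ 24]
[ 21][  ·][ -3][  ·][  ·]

Row 4 is complete and sums to 75; that is the magic constant.
Column 1 must total 75; the given cells sum to 81, so (2,1) = -6.
Using column 2: 3 + 27 + (-9) + 15 + ? → (5,2) = 75 − 36 = 39.
Column 4: -21 + 18 + 42 + 6 + ? = 75, so (5,4) = 30.
The remaining cell in row 5 is (5,5) = 75 − 87 = -12.
Main diagonal must total 75; the given cells sum to 66, so (3,3) = 9.
From anti-diagonal, 75 − (18 + 9 + 15 + 21) gives (1,5) = 12.
Row 1 needs 75; the known cells sum to 39, so (1,3) = 36.
Using row 3: 33 + (-9) + 9 + 42 + ? → (3,5) = 75 − 75 = 0.

0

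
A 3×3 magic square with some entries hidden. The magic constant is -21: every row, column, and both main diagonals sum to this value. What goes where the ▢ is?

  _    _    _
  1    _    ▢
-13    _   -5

Row 3 needs -21; the known cells sum to -18, so (3,2) = -3.
Column 1: 1 + (-13) + ? = -21, so (1,1) = -9.
Using main diagonal: -9 + (-5) + ? → (2,2) = -21 − (-14) = -7.
The remaining cell in anti-diagonal is (1,3) = -21 − (-20) = -1.
Row 1: -9 + (-1) + ? = -21, so (1,2) = -11.
Row 2 must total -21; the given cells sum to -6, so (2,3) = -15.

-15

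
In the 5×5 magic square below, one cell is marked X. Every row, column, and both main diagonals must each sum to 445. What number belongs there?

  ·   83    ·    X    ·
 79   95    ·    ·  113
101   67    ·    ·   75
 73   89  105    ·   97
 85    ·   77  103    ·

Row 4 must total 445; the given cells sum to 364, so (4,4) = 81.
From column 1, 445 − (79 + 101 + 73 + 85) gives (1,1) = 107.
Column 2 needs 445; the known cells sum to 334, so (5,2) = 111.
From row 5, 445 − (85 + 111 + 77 + 103) gives (5,5) = 69.
Using column 5: 113 + 75 + 97 + 69 + ? → (1,5) = 445 − 354 = 91.
Main diagonal needs 445; the known cells sum to 352, so (3,3) = 93.
Anti-diagonal needs 445; the known cells sum to 358, so (2,4) = 87.
From row 2, 445 − (79 + 95 + 87 + 113) gives (2,3) = 71.
The remaining cell in row 3 is (3,4) = 445 − 336 = 109.
Using column 3: 71 + 93 + 105 + 77 + ? → (1,3) = 445 − 346 = 99.
Using column 4: 87 + 109 + 81 + 103 + ? → (1,4) = 445 − 380 = 65.

65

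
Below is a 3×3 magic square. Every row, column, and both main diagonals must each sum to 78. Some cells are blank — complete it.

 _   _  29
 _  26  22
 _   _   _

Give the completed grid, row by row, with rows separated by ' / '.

Using row 2: 26 + 22 + ? → (2,1) = 78 − 48 = 30.
Using column 3: 29 + 22 + ? → (3,3) = 78 − 51 = 27.
The remaining cell in main diagonal is (1,1) = 78 − 53 = 25.
Anti-diagonal must total 78; the given cells sum to 55, so (3,1) = 23.
The remaining cell in row 1 is (1,2) = 78 − 54 = 24.
Row 3 must total 78; the given cells sum to 50, so (3,2) = 28.

25 24 29 / 30 26 22 / 23 28 27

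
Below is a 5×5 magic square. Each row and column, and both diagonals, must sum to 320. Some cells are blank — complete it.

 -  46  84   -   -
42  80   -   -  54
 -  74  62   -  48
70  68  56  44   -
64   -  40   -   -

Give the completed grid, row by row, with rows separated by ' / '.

Using row 4: 70 + 68 + 56 + 44 + ? → (4,5) = 320 − 238 = 82.
The remaining cell in column 2 is (5,2) = 320 − 268 = 52.
Using column 3: 84 + 62 + 56 + 40 + ? → (2,3) = 320 − 242 = 78.
Row 2 must total 320; the given cells sum to 254, so (2,4) = 66.
Anti-diagonal must total 320; the given cells sum to 260, so (1,5) = 60.
Column 5 needs 320; the known cells sum to 244, so (5,5) = 76.
Using main diagonal: 80 + 62 + 44 + 76 + ? → (1,1) = 320 − 262 = 58.
Row 1 must total 320; the given cells sum to 248, so (1,4) = 72.
From row 5, 320 − (64 + 52 + 40 + 76) gives (5,4) = 88.
Column 1 must total 320; the given cells sum to 234, so (3,1) = 86.
Column 4 needs 320; the known cells sum to 270, so (3,4) = 50.

58 46 84 72 60 / 42 80 78 66 54 / 86 74 62 50 48 / 70 68 56 44 82 / 64 52 40 88 76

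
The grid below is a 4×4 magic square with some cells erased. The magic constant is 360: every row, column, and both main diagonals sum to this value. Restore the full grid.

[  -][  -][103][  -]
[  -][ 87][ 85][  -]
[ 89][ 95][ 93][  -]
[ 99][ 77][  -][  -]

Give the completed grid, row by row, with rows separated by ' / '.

75 101 103 81 / 97 87 85 91 / 89 95 93 83 / 99 77 79 105

Row 3: 89 + 95 + 93 + ? = 360, so (3,4) = 83.
Column 2 needs 360; the known cells sum to 259, so (1,2) = 101.
Column 3: 103 + 85 + 93 + ? = 360, so (4,3) = 79.
Anti-diagonal: 85 + 95 + 99 + ? = 360, so (1,4) = 81.
Row 1: 101 + 103 + 81 + ? = 360, so (1,1) = 75.
Row 4: 99 + 77 + 79 + ? = 360, so (4,4) = 105.
Column 1: 75 + 89 + 99 + ? = 360, so (2,1) = 97.
From column 4, 360 − (81 + 83 + 105) gives (2,4) = 91.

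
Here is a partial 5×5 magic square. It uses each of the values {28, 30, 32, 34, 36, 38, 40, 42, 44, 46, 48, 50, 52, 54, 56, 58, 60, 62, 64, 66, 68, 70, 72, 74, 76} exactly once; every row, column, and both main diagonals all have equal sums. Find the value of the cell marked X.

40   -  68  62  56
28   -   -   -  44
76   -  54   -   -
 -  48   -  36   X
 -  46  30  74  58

The 25 entries sum to 1300, so each line sums to 1300/5 = 260.
Row 1: 40 + 68 + 62 + 56 + ? = 260, so (1,2) = 34.
Using row 5: 46 + 30 + 74 + 58 + ? → (5,1) = 260 − 208 = 52.
The remaining cell in column 1 is (4,1) = 260 − 196 = 64.
Main diagonal needs 260; the known cells sum to 188, so (2,2) = 72.
Anti-diagonal must total 260; the given cells sum to 210, so (2,4) = 50.
The remaining cell in row 2 is (2,3) = 260 − 194 = 66.
From column 2, 260 − (34 + 72 + 48 + 46) gives (3,2) = 60.
The remaining cell in column 3 is (4,3) = 260 − 218 = 42.
Column 4 needs 260; the known cells sum to 222, so (3,4) = 38.
The remaining cell in row 3 is (3,5) = 260 − 228 = 32.
Using row 4: 64 + 48 + 42 + 36 + ? → (4,5) = 260 − 190 = 70.

70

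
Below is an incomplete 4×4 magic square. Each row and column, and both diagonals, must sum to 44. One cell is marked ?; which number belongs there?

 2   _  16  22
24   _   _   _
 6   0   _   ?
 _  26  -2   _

From row 1, 44 − (2 + 16 + 22) gives (1,2) = 4.
Column 1 needs 44; the known cells sum to 32, so (4,1) = 12.
Column 2 needs 44; the known cells sum to 30, so (2,2) = 14.
The remaining cell in anti-diagonal is (2,3) = 44 − 34 = 10.
Row 2 needs 44; the known cells sum to 48, so (2,4) = -4.
Row 4 must total 44; the given cells sum to 36, so (4,4) = 8.
Column 3: 16 + 10 + (-2) + ? = 44, so (3,3) = 20.
Column 4: 22 + (-4) + 8 + ? = 44, so (3,4) = 18.

18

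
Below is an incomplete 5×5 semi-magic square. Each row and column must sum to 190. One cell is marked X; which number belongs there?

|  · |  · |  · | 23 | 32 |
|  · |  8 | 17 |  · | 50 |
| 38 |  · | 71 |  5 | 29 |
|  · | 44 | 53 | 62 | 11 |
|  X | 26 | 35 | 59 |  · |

2

Row 3: 38 + 71 + 5 + 29 + ? = 190, so (3,2) = 47.
Row 4: 44 + 53 + 62 + 11 + ? = 190, so (4,1) = 20.
Column 2 must total 190; the given cells sum to 125, so (1,2) = 65.
From column 3, 190 − (17 + 71 + 53 + 35) gives (1,3) = 14.
Column 4 needs 190; the known cells sum to 149, so (2,4) = 41.
Column 5 must total 190; the given cells sum to 122, so (5,5) = 68.
Row 1: 65 + 14 + 23 + 32 + ? = 190, so (1,1) = 56.
The remaining cell in row 2 is (2,1) = 190 − 116 = 74.
The remaining cell in row 5 is (5,1) = 190 − 188 = 2.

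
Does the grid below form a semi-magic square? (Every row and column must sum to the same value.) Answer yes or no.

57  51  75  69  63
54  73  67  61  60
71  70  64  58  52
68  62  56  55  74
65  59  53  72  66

Row 1: 57 + 51 + 75 + 69 + 63 = 315.
Row 2: 54 + 73 + 67 + 61 + 60 = 315.
Row 3: 71 + 70 + 64 + 58 + 52 = 315.
Row 4: 68 + 62 + 56 + 55 + 74 = 315.
Row 5: 65 + 59 + 53 + 72 + 66 = 315.
Column 1: 57 + 54 + 71 + 68 + 65 = 315.
Column 2: 51 + 73 + 70 + 62 + 59 = 315.
Column 3: 75 + 67 + 64 + 56 + 53 = 315.
Column 4: 69 + 61 + 58 + 55 + 72 = 315.
Column 5: 63 + 60 + 52 + 74 + 66 = 315.
All lines sum to 315.

Yes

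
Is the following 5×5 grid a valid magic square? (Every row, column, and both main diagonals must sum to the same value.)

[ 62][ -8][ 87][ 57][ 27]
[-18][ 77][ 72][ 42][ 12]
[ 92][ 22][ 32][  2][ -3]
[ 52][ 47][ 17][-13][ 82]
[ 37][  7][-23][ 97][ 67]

No — main diagonal sums to 225 but column 3 sums to 185.

Row 1: 62 + (-8) + 87 + 57 + 27 = 225.
Row 2: -18 + 77 + 72 + 42 + 12 = 185.
Row 3: 92 + 22 + 32 + 2 + (-3) = 145.
Row 4: 52 + 47 + 17 + (-13) + 82 = 185.
Row 5: 37 + 7 + (-23) + 97 + 67 = 185.
Column 1: 62 + (-18) + 92 + 52 + 37 = 225.
Column 2: -8 + 77 + 22 + 47 + 7 = 145.
Column 3: 87 + 72 + 32 + 17 + (-23) = 185.
Column 4: 57 + 42 + 2 + (-13) + 97 = 185.
Column 5: 27 + 12 + (-3) + 82 + 67 = 185.
Main diagonal: 62 + 77 + 32 + (-13) + 67 = 225.
Anti-diagonal: 27 + 42 + 32 + 47 + 37 = 185.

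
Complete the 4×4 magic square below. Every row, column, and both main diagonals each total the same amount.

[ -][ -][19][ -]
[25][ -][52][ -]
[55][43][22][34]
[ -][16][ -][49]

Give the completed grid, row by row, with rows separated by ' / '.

46 58 19 31 / 25 37 52 40 / 55 43 22 34 / 28 16 61 49

Row 3 is already complete: 55 + 43 + 22 + 34 = 154, so that is the magic constant.
Column 3: 19 + 52 + 22 + ? = 154, so (4,3) = 61.
Row 4 needs 154; the known cells sum to 126, so (4,1) = 28.
From column 1, 154 − (25 + 55 + 28) gives (1,1) = 46.
From main diagonal, 154 − (46 + 22 + 49) gives (2,2) = 37.
From anti-diagonal, 154 − (52 + 43 + 28) gives (1,4) = 31.
Row 1: 46 + 19 + 31 + ? = 154, so (1,2) = 58.
Row 2 must total 154; the given cells sum to 114, so (2,4) = 40.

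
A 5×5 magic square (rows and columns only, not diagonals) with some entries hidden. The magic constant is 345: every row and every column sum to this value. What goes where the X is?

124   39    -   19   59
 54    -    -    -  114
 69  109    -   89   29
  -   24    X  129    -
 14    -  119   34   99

64

From row 1, 345 − (124 + 39 + 19 + 59) gives (1,3) = 104.
Row 3: 69 + 109 + 89 + 29 + ? = 345, so (3,3) = 49.
Row 5 must total 345; the given cells sum to 266, so (5,2) = 79.
From column 1, 345 − (124 + 54 + 69 + 14) gives (4,1) = 84.
From column 2, 345 − (39 + 109 + 24 + 79) gives (2,2) = 94.
The remaining cell in column 4 is (2,4) = 345 − 271 = 74.
From column 5, 345 − (59 + 114 + 29 + 99) gives (4,5) = 44.
Using row 2: 54 + 94 + 74 + 114 + ? → (2,3) = 345 − 336 = 9.
Row 4: 84 + 24 + 129 + 44 + ? = 345, so (4,3) = 64.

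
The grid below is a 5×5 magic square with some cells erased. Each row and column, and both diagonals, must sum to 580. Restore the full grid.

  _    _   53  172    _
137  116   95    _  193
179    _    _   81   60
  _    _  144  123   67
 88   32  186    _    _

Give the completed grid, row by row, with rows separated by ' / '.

Row 2 must total 580; the given cells sum to 541, so (2,4) = 39.
Column 3 must total 580; the given cells sum to 478, so (3,3) = 102.
Column 4: 172 + 39 + 81 + 123 + ? = 580, so (5,4) = 165.
The remaining cell in row 3 is (3,2) = 580 − 422 = 158.
Row 5 needs 580; the known cells sum to 471, so (5,5) = 109.
From column 5, 580 − (193 + 60 + 67 + 109) gives (1,5) = 151.
Using main diagonal: 116 + 102 + 123 + 109 + ? → (1,1) = 580 − 450 = 130.
Anti-diagonal: 151 + 39 + 102 + 88 + ? = 580, so (4,2) = 200.
Row 1 must total 580; the given cells sum to 506, so (1,2) = 74.
Row 4 needs 580; the known cells sum to 534, so (4,1) = 46.

130 74 53 172 151 / 137 116 95 39 193 / 179 158 102 81 60 / 46 200 144 123 67 / 88 32 186 165 109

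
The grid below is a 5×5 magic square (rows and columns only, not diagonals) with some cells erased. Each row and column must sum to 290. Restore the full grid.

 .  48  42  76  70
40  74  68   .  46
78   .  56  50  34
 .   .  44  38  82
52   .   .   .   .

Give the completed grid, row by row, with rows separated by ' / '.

Row 1 needs 290; the known cells sum to 236, so (1,1) = 54.
Using row 2: 40 + 74 + 68 + 46 + ? → (2,4) = 290 − 228 = 62.
Row 3: 78 + 56 + 50 + 34 + ? = 290, so (3,2) = 72.
Column 1 must total 290; the given cells sum to 224, so (4,1) = 66.
Column 3 must total 290; the given cells sum to 210, so (5,3) = 80.
Column 4: 76 + 62 + 50 + 38 + ? = 290, so (5,4) = 64.
Column 5 must total 290; the given cells sum to 232, so (5,5) = 58.
Row 4 needs 290; the known cells sum to 230, so (4,2) = 60.
The remaining cell in row 5 is (5,2) = 290 − 254 = 36.

54 48 42 76 70 / 40 74 68 62 46 / 78 72 56 50 34 / 66 60 44 38 82 / 52 36 80 64 58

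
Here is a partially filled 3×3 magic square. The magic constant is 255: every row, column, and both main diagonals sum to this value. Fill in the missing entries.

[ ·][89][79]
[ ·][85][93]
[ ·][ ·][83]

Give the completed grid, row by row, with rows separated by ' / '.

87 89 79 / 77 85 93 / 91 81 83

Row 1: 89 + 79 + ? = 255, so (1,1) = 87.
Row 2 needs 255; the known cells sum to 178, so (2,1) = 77.
The remaining cell in column 1 is (3,1) = 255 − 164 = 91.
Using column 2: 89 + 85 + ? → (3,2) = 255 − 174 = 81.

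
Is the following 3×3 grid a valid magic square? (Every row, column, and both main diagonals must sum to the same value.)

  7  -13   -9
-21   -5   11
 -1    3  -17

Yes

Row 1: 7 + (-13) + (-9) = -15.
Row 2: -21 + (-5) + 11 = -15.
Row 3: -1 + 3 + (-17) = -15.
Column 1: 7 + (-21) + (-1) = -15.
Column 2: -13 + (-5) + 3 = -15.
Column 3: -9 + 11 + (-17) = -15.
Main diagonal: 7 + (-5) + (-17) = -15.
Anti-diagonal: -9 + (-5) + (-1) = -15.
All lines sum to -15.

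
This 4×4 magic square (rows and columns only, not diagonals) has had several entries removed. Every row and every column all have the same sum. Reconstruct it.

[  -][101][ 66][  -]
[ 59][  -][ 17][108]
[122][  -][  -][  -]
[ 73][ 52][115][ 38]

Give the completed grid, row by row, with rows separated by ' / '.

24 101 66 87 / 59 94 17 108 / 122 31 80 45 / 73 52 115 38

Row 4 is already complete: 73 + 52 + 115 + 38 = 278, so that is the magic constant.
Using row 2: 59 + 17 + 108 + ? → (2,2) = 278 − 184 = 94.
Using column 1: 59 + 122 + 73 + ? → (1,1) = 278 − 254 = 24.
The remaining cell in column 2 is (3,2) = 278 − 247 = 31.
Using column 3: 66 + 17 + 115 + ? → (3,3) = 278 − 198 = 80.
Row 1 needs 278; the known cells sum to 191, so (1,4) = 87.
Row 3 must total 278; the given cells sum to 233, so (3,4) = 45.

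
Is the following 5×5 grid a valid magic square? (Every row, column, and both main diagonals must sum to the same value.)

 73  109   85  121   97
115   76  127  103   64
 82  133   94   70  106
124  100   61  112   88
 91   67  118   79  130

Yes

Row 1: 73 + 109 + 85 + 121 + 97 = 485.
Row 2: 115 + 76 + 127 + 103 + 64 = 485.
Row 3: 82 + 133 + 94 + 70 + 106 = 485.
Row 4: 124 + 100 + 61 + 112 + 88 = 485.
Row 5: 91 + 67 + 118 + 79 + 130 = 485.
Column 1: 73 + 115 + 82 + 124 + 91 = 485.
Column 2: 109 + 76 + 133 + 100 + 67 = 485.
Column 3: 85 + 127 + 94 + 61 + 118 = 485.
Column 4: 121 + 103 + 70 + 112 + 79 = 485.
Column 5: 97 + 64 + 106 + 88 + 130 = 485.
Main diagonal: 73 + 76 + 94 + 112 + 130 = 485.
Anti-diagonal: 97 + 103 + 94 + 100 + 91 = 485.
All lines sum to 485.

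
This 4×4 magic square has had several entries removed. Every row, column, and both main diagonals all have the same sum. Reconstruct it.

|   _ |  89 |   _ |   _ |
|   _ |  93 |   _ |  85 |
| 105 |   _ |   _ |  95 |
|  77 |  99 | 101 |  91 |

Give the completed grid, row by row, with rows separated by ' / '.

Row 4 is already complete: 77 + 99 + 101 + 91 = 368, so that is the magic constant.
Using column 2: 89 + 93 + 99 + ? → (3,2) = 368 − 281 = 87.
From column 4, 368 − (85 + 95 + 91) gives (1,4) = 97.
Anti-diagonal needs 368; the known cells sum to 261, so (2,3) = 107.
From row 2, 368 − (93 + 107 + 85) gives (2,1) = 83.
Row 3: 105 + 87 + 95 + ? = 368, so (3,3) = 81.
Using column 1: 83 + 105 + 77 + ? → (1,1) = 368 − 265 = 103.
From column 3, 368 − (107 + 81 + 101) gives (1,3) = 79.

103 89 79 97 / 83 93 107 85 / 105 87 81 95 / 77 99 101 91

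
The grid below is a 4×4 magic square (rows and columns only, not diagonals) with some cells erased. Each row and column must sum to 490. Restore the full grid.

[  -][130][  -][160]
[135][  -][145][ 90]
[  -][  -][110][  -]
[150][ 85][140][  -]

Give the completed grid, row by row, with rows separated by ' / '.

105 130 95 160 / 135 120 145 90 / 100 155 110 125 / 150 85 140 115

Row 2 must total 490; the given cells sum to 370, so (2,2) = 120.
From row 4, 490 − (150 + 85 + 140) gives (4,4) = 115.
From column 2, 490 − (130 + 120 + 85) gives (3,2) = 155.
Column 3 must total 490; the given cells sum to 395, so (1,3) = 95.
The remaining cell in column 4 is (3,4) = 490 − 365 = 125.
Row 1: 130 + 95 + 160 + ? = 490, so (1,1) = 105.
Row 3 must total 490; the given cells sum to 390, so (3,1) = 100.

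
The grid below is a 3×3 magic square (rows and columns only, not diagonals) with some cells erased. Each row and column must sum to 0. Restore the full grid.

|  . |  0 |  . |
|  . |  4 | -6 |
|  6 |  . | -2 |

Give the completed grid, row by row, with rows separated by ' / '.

Row 2 must total 0; the given cells sum to -2, so (2,1) = 2.
From row 3, 0 − (6 + (-2)) gives (3,2) = -4.
The remaining cell in column 1 is (1,1) = 0 − 8 = -8.
The remaining cell in column 3 is (1,3) = 0 − (-8) = 8.

-8 0 8 / 2 4 -6 / 6 -4 -2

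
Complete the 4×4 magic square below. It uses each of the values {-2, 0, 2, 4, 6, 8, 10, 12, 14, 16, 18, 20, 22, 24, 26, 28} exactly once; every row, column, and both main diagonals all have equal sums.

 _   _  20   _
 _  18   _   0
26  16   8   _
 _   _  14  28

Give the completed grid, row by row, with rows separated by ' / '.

-2 12 20 22 / 24 18 10 0 / 26 16 8 2 / 4 6 14 28

The 16 entries sum to 208, so each line sums to 208/4 = 52.
Row 3 needs 52; the known cells sum to 50, so (3,4) = 2.
Column 3 must total 52; the given cells sum to 42, so (2,3) = 10.
Column 4 must total 52; the given cells sum to 30, so (1,4) = 22.
From main diagonal, 52 − (18 + 8 + 28) gives (1,1) = -2.
Using anti-diagonal: 22 + 10 + 16 + ? → (4,1) = 52 − 48 = 4.
Row 1 must total 52; the given cells sum to 40, so (1,2) = 12.
Row 2 needs 52; the known cells sum to 28, so (2,1) = 24.
The remaining cell in row 4 is (4,2) = 52 − 46 = 6.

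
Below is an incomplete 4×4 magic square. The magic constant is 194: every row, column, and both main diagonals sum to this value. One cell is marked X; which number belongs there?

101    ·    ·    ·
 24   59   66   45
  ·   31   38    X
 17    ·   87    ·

Column 1 must total 194; the given cells sum to 142, so (3,1) = 52.
Column 3 must total 194; the given cells sum to 191, so (1,3) = 3.
Main diagonal needs 194; the known cells sum to 198, so (4,4) = -4.
Anti-diagonal must total 194; the given cells sum to 114, so (1,4) = 80.
Row 1: 101 + 3 + 80 + ? = 194, so (1,2) = 10.
Using row 3: 52 + 31 + 38 + ? → (3,4) = 194 − 121 = 73.

73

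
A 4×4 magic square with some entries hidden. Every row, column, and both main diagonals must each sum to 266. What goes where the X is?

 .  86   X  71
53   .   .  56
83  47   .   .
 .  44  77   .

The remaining cell in column 2 is (2,2) = 266 − 177 = 89.
Row 2: 53 + 89 + 56 + ? = 266, so (2,3) = 68.
Anti-diagonal needs 266; the known cells sum to 186, so (4,1) = 80.
Row 4 needs 266; the known cells sum to 201, so (4,4) = 65.
Column 1 must total 266; the given cells sum to 216, so (1,1) = 50.
The remaining cell in column 4 is (3,4) = 266 − 192 = 74.
Main diagonal: 50 + 89 + 65 + ? = 266, so (3,3) = 62.
Row 1: 50 + 86 + 71 + ? = 266, so (1,3) = 59.

59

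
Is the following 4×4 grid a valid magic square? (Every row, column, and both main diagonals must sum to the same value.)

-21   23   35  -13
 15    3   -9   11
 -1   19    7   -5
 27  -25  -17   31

No — anti-diagonal sums to 24 but row 4 sums to 16.

Row 1: -21 + 23 + 35 + (-13) = 24.
Row 2: 15 + 3 + (-9) + 11 = 20.
Row 3: -1 + 19 + 7 + (-5) = 20.
Row 4: 27 + (-25) + (-17) + 31 = 16.
Column 1: -21 + 15 + (-1) + 27 = 20.
Column 2: 23 + 3 + 19 + (-25) = 20.
Column 3: 35 + (-9) + 7 + (-17) = 16.
Column 4: -13 + 11 + (-5) + 31 = 24.
Main diagonal: -21 + 3 + 7 + 31 = 20.
Anti-diagonal: -13 + (-9) + 19 + 27 = 24.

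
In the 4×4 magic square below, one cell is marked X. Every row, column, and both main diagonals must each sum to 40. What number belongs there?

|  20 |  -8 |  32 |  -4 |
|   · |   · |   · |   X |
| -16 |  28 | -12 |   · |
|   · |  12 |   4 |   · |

Using row 3: -16 + 28 + (-12) + ? → (3,4) = 40 − 0 = 40.
Column 2 must total 40; the given cells sum to 32, so (2,2) = 8.
The remaining cell in column 3 is (2,3) = 40 − 24 = 16.
Main diagonal must total 40; the given cells sum to 16, so (4,4) = 24.
Anti-diagonal must total 40; the given cells sum to 40, so (4,1) = 0.
Column 1 must total 40; the given cells sum to 4, so (2,1) = 36.
Column 4 must total 40; the given cells sum to 60, so (2,4) = -20.

-20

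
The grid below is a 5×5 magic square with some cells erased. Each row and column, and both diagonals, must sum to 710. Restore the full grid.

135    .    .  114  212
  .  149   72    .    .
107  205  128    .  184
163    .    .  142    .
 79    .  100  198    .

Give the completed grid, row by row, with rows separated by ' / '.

135 58 191 114 212 / 226 149 72 170 93 / 107 205 128 86 184 / 163 121 219 142 65 / 79 177 100 198 156

Row 3 must total 710; the given cells sum to 624, so (3,4) = 86.
Column 1: 135 + 107 + 163 + 79 + ? = 710, so (2,1) = 226.
Column 4 needs 710; the known cells sum to 540, so (2,4) = 170.
Using main diagonal: 135 + 149 + 128 + 142 + ? → (5,5) = 710 − 554 = 156.
Anti-diagonal must total 710; the given cells sum to 589, so (4,2) = 121.
From row 2, 710 − (226 + 149 + 72 + 170) gives (2,5) = 93.
Row 5 needs 710; the known cells sum to 533, so (5,2) = 177.
Using column 2: 149 + 205 + 121 + 177 + ? → (1,2) = 710 − 652 = 58.
Using column 5: 212 + 93 + 184 + 156 + ? → (4,5) = 710 − 645 = 65.
From row 1, 710 − (135 + 58 + 114 + 212) gives (1,3) = 191.
Row 4: 163 + 121 + 142 + 65 + ? = 710, so (4,3) = 219.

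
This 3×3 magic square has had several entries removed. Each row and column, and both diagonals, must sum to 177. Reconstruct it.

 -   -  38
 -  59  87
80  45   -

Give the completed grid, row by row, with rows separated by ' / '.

66 73 38 / 31 59 87 / 80 45 52

The remaining cell in row 2 is (2,1) = 177 − 146 = 31.
From row 3, 177 − (80 + 45) gives (3,3) = 52.
Column 1 needs 177; the known cells sum to 111, so (1,1) = 66.
From column 2, 177 − (59 + 45) gives (1,2) = 73.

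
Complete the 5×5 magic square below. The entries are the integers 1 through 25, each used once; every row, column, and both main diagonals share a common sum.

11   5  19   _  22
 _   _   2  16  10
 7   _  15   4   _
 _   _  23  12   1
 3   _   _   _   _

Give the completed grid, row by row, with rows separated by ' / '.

The entries are 1 through 25, which sum to 325, so each line sums to 325/5 = 65.
The remaining cell in row 1 is (1,4) = 65 − 57 = 8.
Column 3: 19 + 2 + 15 + 23 + ? = 65, so (5,3) = 6.
The remaining cell in column 4 is (5,4) = 65 − 40 = 25.
The remaining cell in anti-diagonal is (4,2) = 65 − 56 = 9.
Row 4 must total 65; the given cells sum to 45, so (4,1) = 20.
Column 1 must total 65; the given cells sum to 41, so (2,1) = 24.
Row 2 needs 65; the known cells sum to 52, so (2,2) = 13.
Main diagonal needs 65; the known cells sum to 51, so (5,5) = 14.
Using row 5: 3 + 6 + 25 + 14 + ? → (5,2) = 65 − 48 = 17.
Column 2: 5 + 13 + 9 + 17 + ? = 65, so (3,2) = 21.
From column 5, 65 − (22 + 10 + 1 + 14) gives (3,5) = 18.

11 5 19 8 22 / 24 13 2 16 10 / 7 21 15 4 18 / 20 9 23 12 1 / 3 17 6 25 14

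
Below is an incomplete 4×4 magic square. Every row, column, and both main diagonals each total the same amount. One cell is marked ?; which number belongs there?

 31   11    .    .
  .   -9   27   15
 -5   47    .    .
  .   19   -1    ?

Column 2 is complete and sums to 68; that is the magic constant.
The remaining cell in row 2 is (2,1) = 68 − 33 = 35.
From column 1, 68 − (31 + 35 + (-5)) gives (4,1) = 7.
From anti-diagonal, 68 − (27 + 47 + 7) gives (1,4) = -13.
Row 1 must total 68; the given cells sum to 29, so (1,3) = 39.
Row 4 must total 68; the given cells sum to 25, so (4,4) = 43.

43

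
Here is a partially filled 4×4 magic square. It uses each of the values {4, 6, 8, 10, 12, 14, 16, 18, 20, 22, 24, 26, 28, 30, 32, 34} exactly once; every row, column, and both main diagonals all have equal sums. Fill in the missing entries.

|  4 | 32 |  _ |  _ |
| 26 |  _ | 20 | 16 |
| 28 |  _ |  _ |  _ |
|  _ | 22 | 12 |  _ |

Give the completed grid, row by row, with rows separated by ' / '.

4 32 10 30 / 26 14 20 16 / 28 8 34 6 / 18 22 12 24

The 16 entries sum to 304, so each line sums to 304/4 = 76.
Row 2 must total 76; the given cells sum to 62, so (2,2) = 14.
Column 1: 4 + 26 + 28 + ? = 76, so (4,1) = 18.
Column 2 needs 76; the known cells sum to 68, so (3,2) = 8.
Using anti-diagonal: 20 + 8 + 18 + ? → (1,4) = 76 − 46 = 30.
Using row 1: 4 + 32 + 30 + ? → (1,3) = 76 − 66 = 10.
The remaining cell in row 4 is (4,4) = 76 − 52 = 24.
From column 3, 76 − (10 + 20 + 12) gives (3,3) = 34.
Column 4 needs 76; the known cells sum to 70, so (3,4) = 6.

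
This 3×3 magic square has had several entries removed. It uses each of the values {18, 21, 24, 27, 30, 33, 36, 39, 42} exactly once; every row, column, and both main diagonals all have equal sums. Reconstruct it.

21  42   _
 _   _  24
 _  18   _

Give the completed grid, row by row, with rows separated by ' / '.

The 9 entries sum to 270, so each line sums to 270/3 = 90.
Row 1 needs 90; the known cells sum to 63, so (1,3) = 27.
From column 2, 90 − (42 + 18) gives (2,2) = 30.
Column 3: 27 + 24 + ? = 90, so (3,3) = 39.
The remaining cell in anti-diagonal is (3,1) = 90 − 57 = 33.
The remaining cell in row 2 is (2,1) = 90 − 54 = 36.

21 42 27 / 36 30 24 / 33 18 39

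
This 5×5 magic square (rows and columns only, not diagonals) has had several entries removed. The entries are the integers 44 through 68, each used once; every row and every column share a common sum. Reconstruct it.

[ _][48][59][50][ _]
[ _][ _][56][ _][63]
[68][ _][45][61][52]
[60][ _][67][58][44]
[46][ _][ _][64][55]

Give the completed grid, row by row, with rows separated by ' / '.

57 48 59 50 66 / 49 65 56 47 63 / 68 54 45 61 52 / 60 51 67 58 44 / 46 62 53 64 55

The entries are 44 through 68, which sum to 1400, so each line sums to 1400/5 = 280.
Row 3 needs 280; the known cells sum to 226, so (3,2) = 54.
The remaining cell in row 4 is (4,2) = 280 − 229 = 51.
Using column 3: 59 + 56 + 45 + 67 + ? → (5,3) = 280 − 227 = 53.
Column 4 needs 280; the known cells sum to 233, so (2,4) = 47.
From column 5, 280 − (63 + 52 + 44 + 55) gives (1,5) = 66.
Row 1 must total 280; the given cells sum to 223, so (1,1) = 57.
Row 5 must total 280; the given cells sum to 218, so (5,2) = 62.
Column 1 needs 280; the known cells sum to 231, so (2,1) = 49.
Using column 2: 48 + 54 + 51 + 62 + ? → (2,2) = 280 − 215 = 65.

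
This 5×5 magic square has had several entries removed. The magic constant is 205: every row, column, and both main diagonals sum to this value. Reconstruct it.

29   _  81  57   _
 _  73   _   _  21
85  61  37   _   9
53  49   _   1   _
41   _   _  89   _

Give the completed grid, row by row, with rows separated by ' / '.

29 5 81 57 33 / -3 73 69 45 21 / 85 61 37 13 9 / 53 49 25 1 77 / 41 17 -7 89 65

The remaining cell in row 3 is (3,4) = 205 − 192 = 13.
Column 1 needs 205; the known cells sum to 208, so (2,1) = -3.
Column 4 must total 205; the given cells sum to 160, so (2,4) = 45.
Main diagonal must total 205; the given cells sum to 140, so (5,5) = 65.
Anti-diagonal: 45 + 37 + 49 + 41 + ? = 205, so (1,5) = 33.
Row 1: 29 + 81 + 57 + 33 + ? = 205, so (1,2) = 5.
Using row 2: -3 + 73 + 45 + 21 + ? → (2,3) = 205 − 136 = 69.
Column 2 must total 205; the given cells sum to 188, so (5,2) = 17.
From column 5, 205 − (33 + 21 + 9 + 65) gives (4,5) = 77.
The remaining cell in row 4 is (4,3) = 205 − 180 = 25.
Using row 5: 41 + 17 + 89 + 65 + ? → (5,3) = 205 − 212 = -7.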